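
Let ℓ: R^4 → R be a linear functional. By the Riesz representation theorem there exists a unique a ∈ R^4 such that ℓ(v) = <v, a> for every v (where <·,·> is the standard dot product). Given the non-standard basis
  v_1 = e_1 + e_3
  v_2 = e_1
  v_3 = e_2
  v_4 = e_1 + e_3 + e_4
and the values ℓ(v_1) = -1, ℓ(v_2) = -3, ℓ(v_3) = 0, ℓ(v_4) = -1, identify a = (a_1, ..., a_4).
a = (-3, 0, 2, 0)

Write a = (a_1, ..., a_4) in the standard basis. For each basis vector v_i, ℓ(v_i) = <v_i, a> is a linear equation in the a_j's. Collect the n equations into a matrix system V a = ℓ, where row i of V is v_i (expressed in the standard basis). Since V is invertible (lower-triangular with 1s on the diagonal, up to permutation), solve by back-substitution:
  V =
[[1, 0, 1, 0],
 [1, 0, 0, 0],
 [0, 1, 0, 0],
 [1, 0, 1, 1]]
  V a = (-1, -3, 0, -1)
Solving gives a = (-3, 0, 2, 0).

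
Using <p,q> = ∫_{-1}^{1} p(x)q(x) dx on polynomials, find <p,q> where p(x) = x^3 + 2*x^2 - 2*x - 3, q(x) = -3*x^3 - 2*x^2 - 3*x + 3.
<p,q> = -254/35

Expand the product: p(x)·q(x) = -3*x^6 - 8*x^5 - x^4 + 10*x^3 + 18*x^2 + 3*x - 9.
∫_{-1}^{1} of each monomial x^k gives [2/(k+1) if k even, 0 if k odd]. Integrating term-by-term (or equivalently evaluating the antiderivative F(x) = -3*x^7/7 - 4*x^6/3 - x^5/5 + 5*x^4/2 + 6*x^3 + 3*x^2/2 - 9*x at the endpoints):
  F(1) − F(−1) = -101/105 − (661/105) = -254/35.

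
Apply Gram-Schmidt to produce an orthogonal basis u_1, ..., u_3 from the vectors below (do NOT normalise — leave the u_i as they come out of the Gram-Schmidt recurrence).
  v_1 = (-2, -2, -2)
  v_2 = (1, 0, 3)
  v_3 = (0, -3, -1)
Orthogonal basis:
  u_1 = (-2, -2, -2)
  u_2 = (-1/3, -4/3, 5/3)
  u_3 = (3/2, -1, -1/2)

Apply the Gram-Schmidt recurrence
  u_1 = v_1
  u_i = v_i − Σ_{j<i} ((v_i · u_j) / (u_j · u_j)) · u_j.

Step by step this gives:
  u_1 = (-2, -2, -2)
  u_2 = (-1/3, -4/3, 5/3)
  u_3 = (3/2, -1, -1/2)

Orthogonality check:
  u_2 · u_1 = 0 (should be 0)
  u_3 · u_1 = 0 (should be 0)
  u_3 · u_2 = 0 (should be 0)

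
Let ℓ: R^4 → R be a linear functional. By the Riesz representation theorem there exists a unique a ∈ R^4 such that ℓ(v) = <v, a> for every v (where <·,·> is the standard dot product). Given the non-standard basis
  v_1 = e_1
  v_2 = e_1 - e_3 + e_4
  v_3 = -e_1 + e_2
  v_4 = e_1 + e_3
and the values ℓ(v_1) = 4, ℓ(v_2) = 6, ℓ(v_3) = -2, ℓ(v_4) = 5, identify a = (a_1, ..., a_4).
a = (4, 2, 1, 3)

Write a = (a_1, ..., a_4) in the standard basis. For each basis vector v_i, ℓ(v_i) = <v_i, a> is a linear equation in the a_j's. Collect the n equations into a matrix system V a = ℓ, where row i of V is v_i (expressed in the standard basis). Since V is invertible (lower-triangular with 1s on the diagonal, up to permutation), solve by back-substitution:
  V =
[[1, 0, 0, 0],
 [1, 0, -1, 1],
 [-1, 1, 0, 0],
 [1, 0, 1, 0]]
  V a = (4, 6, -2, 5)
Solving gives a = (4, 2, 1, 3).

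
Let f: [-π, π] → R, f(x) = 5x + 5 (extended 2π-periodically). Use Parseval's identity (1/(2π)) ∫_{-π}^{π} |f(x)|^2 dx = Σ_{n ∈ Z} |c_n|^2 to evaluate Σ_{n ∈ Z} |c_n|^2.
Σ |c_n|^2 = 25π^2/3 + 25

Expand and integrate term by term over [-π, π]:
  ∫ (5x)^2 dx = 25·(2π^3/3); ∫ 2·5·(5)·x dx = 0 (odd integrand); ∫ 5^2 dx = 25·2π.
So (1/(2π)) ∫_{-π}^{π} (5x + 5)^2 dx = 25π^2/3 + 25 = 25π^2/3 + 25.
Parseval ⇒ Σ |c_n|^2 = 25π^2/3 + 25.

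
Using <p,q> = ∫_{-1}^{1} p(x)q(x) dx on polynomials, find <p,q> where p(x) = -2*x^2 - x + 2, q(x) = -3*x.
<p,q> = 2

Expand the product: p(x)·q(x) = 6*x^3 + 3*x^2 - 6*x.
∫_{-1}^{1} of each monomial x^k gives [2/(k+1) if k even, 0 if k odd]. Integrating term-by-term (or equivalently evaluating the antiderivative F(x) = 3*x^4/2 + x^3 - 3*x^2 at the endpoints):
  F(1) − F(−1) = -1/2 − (-5/2) = 2.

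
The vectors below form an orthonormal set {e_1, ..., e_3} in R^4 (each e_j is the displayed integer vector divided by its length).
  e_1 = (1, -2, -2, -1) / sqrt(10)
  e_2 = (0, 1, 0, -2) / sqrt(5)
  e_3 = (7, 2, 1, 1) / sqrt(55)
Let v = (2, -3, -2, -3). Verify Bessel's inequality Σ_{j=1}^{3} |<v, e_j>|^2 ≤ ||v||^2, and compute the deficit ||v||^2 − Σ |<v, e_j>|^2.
Σ |<v, e_j>|^2 = 2691/110; ||v||^2 = 26; deficit = 169/110

Write each e_j = u_j / sqrt(<u_j, u_j>) where u_j is the displayed integer vector. Then <v, e_j> = <v, u_j> / sqrt(<u_j, u_j>), so |<v, e_j>|^2 = <v, u_j>^2 / <u_j, u_j>.
Coefficients: <v, e_1> = 15/sqrt(10), <v, e_2> = 3/sqrt(5), <v, e_3> = 3/sqrt(55).
Square and sum: Σ |<v, e_j>|^2 = 2691/110.
Compute ||v||^2 = v·v = 26.
Deficit = 26 − 2691/110 = 169/110 ≥ 0, confirming Bessel's inequality. (The deficit equals ||v − Σ <v,e_j> e_j||^2, the squared distance from v to span{e_j}.)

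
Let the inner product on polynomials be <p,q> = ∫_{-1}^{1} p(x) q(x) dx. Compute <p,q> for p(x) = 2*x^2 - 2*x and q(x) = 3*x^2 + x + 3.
<p,q> = 76/15

Expand the product: p(x)·q(x) = 6*x^4 - 4*x^3 + 4*x^2 - 6*x.
∫_{-1}^{1} of each monomial x^k gives [2/(k+1) if k even, 0 if k odd]. Integrating term-by-term (or equivalently evaluating the antiderivative F(x) = 6*x^5/5 - x^4 + 4*x^3/3 - 3*x^2 at the endpoints):
  F(1) − F(−1) = -22/15 − (-98/15) = 76/15.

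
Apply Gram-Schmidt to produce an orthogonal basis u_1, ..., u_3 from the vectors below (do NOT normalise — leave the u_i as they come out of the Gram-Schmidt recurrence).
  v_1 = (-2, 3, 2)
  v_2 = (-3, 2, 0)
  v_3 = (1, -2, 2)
Orthogonal basis:
  u_1 = (-2, 3, 2)
  u_2 = (-27/17, -2/17, -24/17)
  u_3 = (-72/77, -108/77, 90/77)

Apply the Gram-Schmidt recurrence
  u_1 = v_1
  u_i = v_i − Σ_{j<i} ((v_i · u_j) / (u_j · u_j)) · u_j.

Step by step this gives:
  u_1 = (-2, 3, 2)
  u_2 = (-27/17, -2/17, -24/17)
  u_3 = (-72/77, -108/77, 90/77)

Orthogonality check:
  u_2 · u_1 = 0 (should be 0)
  u_3 · u_1 = 0 (should be 0)
  u_3 · u_2 = 0 (should be 0)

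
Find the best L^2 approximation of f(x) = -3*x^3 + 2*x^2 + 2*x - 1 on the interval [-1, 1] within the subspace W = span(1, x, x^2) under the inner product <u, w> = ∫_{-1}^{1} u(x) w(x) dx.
g(x) = 2*x^2 + x/5 - 1

The best approximation g ∈ W is the orthogonal projection of f onto W. Writing g = a_0 + a_1 x + a_2 x^2, the coefficients solve the normal equations G · a = b where
  G_{ij} = <φ_i, φ_j> and b_i = <f, φ_i>, with φ_0 = 1, φ_1 = x, φ_2 = x^2.
G =
  [2, 0, 2/3]
  [0, 2/3, 0]
  [2/3, 0, 2/5],
b = (-2/3, 2/15, 2/15).
Solving gives a_0 = -1, a_1 = 1/5, a_2 = 2, so
  g(x) = 2*x^2 + x/5 - 1.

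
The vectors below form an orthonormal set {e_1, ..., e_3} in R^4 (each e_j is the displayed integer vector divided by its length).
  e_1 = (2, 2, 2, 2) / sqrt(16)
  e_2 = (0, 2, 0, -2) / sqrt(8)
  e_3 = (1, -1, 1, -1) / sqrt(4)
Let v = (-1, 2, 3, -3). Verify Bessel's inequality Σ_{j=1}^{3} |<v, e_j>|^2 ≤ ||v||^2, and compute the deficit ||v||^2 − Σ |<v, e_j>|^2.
Σ |<v, e_j>|^2 = 15; ||v||^2 = 23; deficit = 8

Write each e_j = u_j / sqrt(<u_j, u_j>) where u_j is the displayed integer vector. Then <v, e_j> = <v, u_j> / sqrt(<u_j, u_j>), so |<v, e_j>|^2 = <v, u_j>^2 / <u_j, u_j>.
Coefficients: <v, e_1> = 2/sqrt(16), <v, e_2> = 10/sqrt(8), <v, e_3> = 3/sqrt(4).
Square and sum: Σ |<v, e_j>|^2 = 15.
Compute ||v||^2 = v·v = 23.
Deficit = 23 − 15 = 8 ≥ 0, confirming Bessel's inequality. (The deficit equals ||v − Σ <v,e_j> e_j||^2, the squared distance from v to span{e_j}.)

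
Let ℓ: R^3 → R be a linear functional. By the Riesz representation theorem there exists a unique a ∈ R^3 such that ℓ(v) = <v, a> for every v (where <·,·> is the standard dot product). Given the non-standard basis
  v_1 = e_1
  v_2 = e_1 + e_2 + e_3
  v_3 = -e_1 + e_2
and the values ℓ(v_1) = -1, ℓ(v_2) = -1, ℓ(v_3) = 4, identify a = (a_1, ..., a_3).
a = (-1, 3, -3)

Write a = (a_1, ..., a_3) in the standard basis. For each basis vector v_i, ℓ(v_i) = <v_i, a> is a linear equation in the a_j's. Collect the n equations into a matrix system V a = ℓ, where row i of V is v_i (expressed in the standard basis). Since V is invertible (lower-triangular with 1s on the diagonal, up to permutation), solve by back-substitution:
  V =
[[1, 0, 0],
 [1, 1, 1],
 [-1, 1, 0]]
  V a = (-1, -1, 4)
Solving gives a = (-1, 3, -3).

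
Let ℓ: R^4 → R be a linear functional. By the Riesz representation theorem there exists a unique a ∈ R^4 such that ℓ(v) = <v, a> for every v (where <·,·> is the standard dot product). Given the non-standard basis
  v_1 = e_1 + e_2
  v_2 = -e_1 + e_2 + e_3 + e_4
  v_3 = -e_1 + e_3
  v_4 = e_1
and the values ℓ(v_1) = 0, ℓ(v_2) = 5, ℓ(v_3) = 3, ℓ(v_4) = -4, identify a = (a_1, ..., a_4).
a = (-4, 4, -1, -2)

Write a = (a_1, ..., a_4) in the standard basis. For each basis vector v_i, ℓ(v_i) = <v_i, a> is a linear equation in the a_j's. Collect the n equations into a matrix system V a = ℓ, where row i of V is v_i (expressed in the standard basis). Since V is invertible (lower-triangular with 1s on the diagonal, up to permutation), solve by back-substitution:
  V =
[[1, 1, 0, 0],
 [-1, 1, 1, 1],
 [-1, 0, 1, 0],
 [1, 0, 0, 0]]
  V a = (0, 5, 3, -4)
Solving gives a = (-4, 4, -1, -2).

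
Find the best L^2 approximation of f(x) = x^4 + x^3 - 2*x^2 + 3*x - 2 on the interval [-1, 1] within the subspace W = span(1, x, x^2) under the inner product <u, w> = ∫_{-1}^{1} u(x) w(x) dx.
g(x) = -8*x^2/7 + 18*x/5 - 73/35

The best approximation g ∈ W is the orthogonal projection of f onto W. Writing g = a_0 + a_1 x + a_2 x^2, the coefficients solve the normal equations G · a = b where
  G_{ij} = <φ_i, φ_j> and b_i = <f, φ_i>, with φ_0 = 1, φ_1 = x, φ_2 = x^2.
G =
  [2, 0, 2/3]
  [0, 2/3, 0]
  [2/3, 0, 2/5],
b = (-74/15, 12/5, -194/105).
Solving gives a_0 = -73/35, a_1 = 18/5, a_2 = -8/7, so
  g(x) = -8*x^2/7 + 18*x/5 - 73/35.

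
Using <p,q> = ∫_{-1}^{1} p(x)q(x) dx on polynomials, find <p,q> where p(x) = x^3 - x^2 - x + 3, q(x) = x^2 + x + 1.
<p,q> = 20/3

Expand the product: p(x)·q(x) = x^5 - x^3 + x^2 + 2*x + 3.
∫_{-1}^{1} of each monomial x^k gives [2/(k+1) if k even, 0 if k odd]. Integrating term-by-term (or equivalently evaluating the antiderivative F(x) = x^6/6 - x^4/4 + x^3/3 + x^2 + 3*x at the endpoints):
  F(1) − F(−1) = 17/4 − (-29/12) = 20/3.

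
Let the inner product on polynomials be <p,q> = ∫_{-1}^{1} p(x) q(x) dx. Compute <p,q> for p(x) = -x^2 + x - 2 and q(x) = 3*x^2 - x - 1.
<p,q> = -6/5

Expand the product: p(x)·q(x) = -3*x^4 + 4*x^3 - 6*x^2 + x + 2.
∫_{-1}^{1} of each monomial x^k gives [2/(k+1) if k even, 0 if k odd]. Integrating term-by-term (or equivalently evaluating the antiderivative F(x) = -3*x^5/5 + x^4 - 2*x^3 + x^2/2 + 2*x at the endpoints):
  F(1) − F(−1) = 9/10 − (21/10) = -6/5.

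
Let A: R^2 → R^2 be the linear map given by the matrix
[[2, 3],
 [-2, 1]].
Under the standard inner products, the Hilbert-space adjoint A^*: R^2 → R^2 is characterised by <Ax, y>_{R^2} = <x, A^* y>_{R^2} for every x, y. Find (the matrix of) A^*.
A^* = A^T =
[[2, -2],
 [3, 1]]

For real matrices with standard dot products, the defining identity <Ax, y> = <x, A^* y> gives (Ax)^T y = x^T (A^*) y, i.e. x^T A^T y = x^T (A^*) y. Since this holds for all x, y, we must have A^* = A^T. Therefore
A^* =
[[2, -2],
 [3, 1]].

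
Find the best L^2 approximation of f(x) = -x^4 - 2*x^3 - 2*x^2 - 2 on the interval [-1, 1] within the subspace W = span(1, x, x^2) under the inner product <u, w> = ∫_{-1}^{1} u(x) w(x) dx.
g(x) = -20*x^2/7 - 6*x/5 - 67/35

The best approximation g ∈ W is the orthogonal projection of f onto W. Writing g = a_0 + a_1 x + a_2 x^2, the coefficients solve the normal equations G · a = b where
  G_{ij} = <φ_i, φ_j> and b_i = <f, φ_i>, with φ_0 = 1, φ_1 = x, φ_2 = x^2.
G =
  [2, 0, 2/3]
  [0, 2/3, 0]
  [2/3, 0, 2/5],
b = (-86/15, -4/5, -254/105).
Solving gives a_0 = -67/35, a_1 = -6/5, a_2 = -20/7, so
  g(x) = -20*x^2/7 - 6*x/5 - 67/35.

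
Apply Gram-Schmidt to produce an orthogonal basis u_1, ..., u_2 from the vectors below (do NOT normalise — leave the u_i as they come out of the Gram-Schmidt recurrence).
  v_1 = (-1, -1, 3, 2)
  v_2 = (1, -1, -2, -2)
Orthogonal basis:
  u_1 = (-1, -1, 3, 2)
  u_2 = (1/3, -5/3, 0, -2/3)

Apply the Gram-Schmidt recurrence
  u_1 = v_1
  u_i = v_i − Σ_{j<i} ((v_i · u_j) / (u_j · u_j)) · u_j.

Step by step this gives:
  u_1 = (-1, -1, 3, 2)
  u_2 = (1/3, -5/3, 0, -2/3)

Orthogonality check:
  u_2 · u_1 = 0 (should be 0)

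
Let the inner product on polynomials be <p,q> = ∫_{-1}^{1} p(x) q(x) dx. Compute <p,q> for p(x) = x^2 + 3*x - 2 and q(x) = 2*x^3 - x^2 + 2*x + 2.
<p,q> = 2/3

Expand the product: p(x)·q(x) = 2*x^5 + 5*x^4 - 5*x^3 + 10*x^2 + 2*x - 4.
∫_{-1}^{1} of each monomial x^k gives [2/(k+1) if k even, 0 if k odd]. Integrating term-by-term (or equivalently evaluating the antiderivative F(x) = x^6/3 + x^5 - 5*x^4/4 + 10*x^3/3 + x^2 - 4*x at the endpoints):
  F(1) − F(−1) = 5/12 − (-1/4) = 2/3.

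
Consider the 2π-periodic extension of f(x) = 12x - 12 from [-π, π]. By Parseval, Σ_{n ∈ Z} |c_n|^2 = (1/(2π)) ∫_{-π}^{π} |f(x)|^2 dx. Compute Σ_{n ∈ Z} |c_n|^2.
Σ |c_n|^2 = 48π^2 + 144

Expand and integrate term by term over [-π, π]:
  ∫ (12x)^2 dx = 144·(2π^3/3); ∫ 2·12·(-12)·x dx = 0 (odd integrand); ∫ (-12)^2 dx = 144·2π.
So (1/(2π)) ∫_{-π}^{π} (12x - 12)^2 dx = 144π^2/3 + 144 = 48π^2 + 144.
Parseval ⇒ Σ |c_n|^2 = 48π^2 + 144.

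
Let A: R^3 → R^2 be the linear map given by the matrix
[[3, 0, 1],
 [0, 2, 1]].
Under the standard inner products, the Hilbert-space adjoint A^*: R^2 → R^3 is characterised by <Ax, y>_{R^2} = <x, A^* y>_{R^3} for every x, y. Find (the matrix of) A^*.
A^* = A^T =
[[3, 0],
 [0, 2],
 [1, 1]]

For real matrices with standard dot products, the defining identity <Ax, y> = <x, A^* y> gives (Ax)^T y = x^T (A^*) y, i.e. x^T A^T y = x^T (A^*) y. Since this holds for all x, y, we must have A^* = A^T. Therefore
A^* =
[[3, 0],
 [0, 2],
 [1, 1]].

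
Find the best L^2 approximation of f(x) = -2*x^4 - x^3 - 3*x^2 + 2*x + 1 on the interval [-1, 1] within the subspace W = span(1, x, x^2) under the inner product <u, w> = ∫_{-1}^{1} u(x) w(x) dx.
g(x) = -33*x^2/7 + 7*x/5 + 41/35

The best approximation g ∈ W is the orthogonal projection of f onto W. Writing g = a_0 + a_1 x + a_2 x^2, the coefficients solve the normal equations G · a = b where
  G_{ij} = <φ_i, φ_j> and b_i = <f, φ_i>, with φ_0 = 1, φ_1 = x, φ_2 = x^2.
G =
  [2, 0, 2/3]
  [0, 2/3, 0]
  [2/3, 0, 2/5],
b = (-4/5, 14/15, -116/105).
Solving gives a_0 = 41/35, a_1 = 7/5, a_2 = -33/7, so
  g(x) = -33*x^2/7 + 7*x/5 + 41/35.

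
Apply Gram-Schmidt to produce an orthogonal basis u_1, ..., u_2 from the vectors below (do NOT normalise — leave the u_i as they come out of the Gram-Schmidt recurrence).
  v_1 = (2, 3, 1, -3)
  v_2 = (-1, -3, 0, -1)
Orthogonal basis:
  u_1 = (2, 3, 1, -3)
  u_2 = (-7/23, -45/23, 8/23, -47/23)

Apply the Gram-Schmidt recurrence
  u_1 = v_1
  u_i = v_i − Σ_{j<i} ((v_i · u_j) / (u_j · u_j)) · u_j.

Step by step this gives:
  u_1 = (2, 3, 1, -3)
  u_2 = (-7/23, -45/23, 8/23, -47/23)

Orthogonality check:
  u_2 · u_1 = 0 (should be 0)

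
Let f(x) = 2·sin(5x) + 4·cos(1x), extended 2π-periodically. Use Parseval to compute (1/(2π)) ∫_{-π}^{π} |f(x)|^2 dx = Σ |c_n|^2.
Σ |c_n|^2 = 10

Expand |f|^2 and use orthogonality of {sin(nx), cos(mx)} on [-π, π]:
  ∫_{-π}^{π} sin(nx)^2 dx = π, ∫ cos(mx)^2 dx = π, and cross terms integrate to 0.
So ∫_{-π}^{π} f(x)^2 dx = 2^2 · π + 4^2 · π = (4 + 16)π.
Divide by 2π: (4 + 16)/2 = 10.
By Parseval, this equals Σ |c_n|^2.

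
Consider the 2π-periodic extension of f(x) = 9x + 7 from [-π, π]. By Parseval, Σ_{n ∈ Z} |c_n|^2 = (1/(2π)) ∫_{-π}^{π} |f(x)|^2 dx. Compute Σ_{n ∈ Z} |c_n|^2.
Σ |c_n|^2 = 27π^2 + 49

Expand and integrate term by term over [-π, π]:
  ∫ (9x)^2 dx = 81·(2π^3/3); ∫ 2·9·(7)·x dx = 0 (odd integrand); ∫ 7^2 dx = 49·2π.
So (1/(2π)) ∫_{-π}^{π} (9x + 7)^2 dx = 81π^2/3 + 49 = 27π^2 + 49.
Parseval ⇒ Σ |c_n|^2 = 27π^2 + 49.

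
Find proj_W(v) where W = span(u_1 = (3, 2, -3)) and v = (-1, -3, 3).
proj_W(v) = (-27/11, -18/11, 27/11)

Set up U = [u_1 | ... | u_1] ∈ R^(3×1). The projector onto W = col(U) is P = U (U^T U)^(-1) U^T.
Compute U^T U =
  [22],
and U^T v = (-18).
Solve U^T U · c = U^T v for the coefficients: c = (-9/11). The projection is proj_W(v) = U c.
Check: (v - proj_W(v)) · u_1 = 0  (should be 0).
Result: proj_W(v) = (-27/11, -18/11, 27/11).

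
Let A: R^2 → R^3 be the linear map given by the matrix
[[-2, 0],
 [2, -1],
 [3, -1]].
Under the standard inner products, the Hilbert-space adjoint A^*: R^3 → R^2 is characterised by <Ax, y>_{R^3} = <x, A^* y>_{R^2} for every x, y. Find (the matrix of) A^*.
A^* = A^T =
[[-2, 2, 3],
 [0, -1, -1]]

For real matrices with standard dot products, the defining identity <Ax, y> = <x, A^* y> gives (Ax)^T y = x^T (A^*) y, i.e. x^T A^T y = x^T (A^*) y. Since this holds for all x, y, we must have A^* = A^T. Therefore
A^* =
[[-2, 2, 3],
 [0, -1, -1]].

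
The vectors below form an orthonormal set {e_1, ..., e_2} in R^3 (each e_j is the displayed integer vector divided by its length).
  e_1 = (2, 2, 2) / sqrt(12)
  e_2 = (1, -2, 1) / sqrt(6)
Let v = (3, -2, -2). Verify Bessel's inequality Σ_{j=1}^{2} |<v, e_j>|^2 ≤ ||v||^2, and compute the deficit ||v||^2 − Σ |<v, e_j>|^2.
Σ |<v, e_j>|^2 = 9/2; ||v||^2 = 17; deficit = 25/2

Write each e_j = u_j / sqrt(<u_j, u_j>) where u_j is the displayed integer vector. Then <v, e_j> = <v, u_j> / sqrt(<u_j, u_j>), so |<v, e_j>|^2 = <v, u_j>^2 / <u_j, u_j>.
Coefficients: <v, e_1> = -2/sqrt(12), <v, e_2> = 5/sqrt(6).
Square and sum: Σ |<v, e_j>|^2 = 9/2.
Compute ||v||^2 = v·v = 17.
Deficit = 17 − 9/2 = 25/2 ≥ 0, confirming Bessel's inequality. (The deficit equals ||v − Σ <v,e_j> e_j||^2, the squared distance from v to span{e_j}.)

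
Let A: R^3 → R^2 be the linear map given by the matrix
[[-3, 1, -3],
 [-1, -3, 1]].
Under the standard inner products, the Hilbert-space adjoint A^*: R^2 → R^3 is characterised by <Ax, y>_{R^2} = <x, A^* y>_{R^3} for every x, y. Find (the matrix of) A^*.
A^* = A^T =
[[-3, -1],
 [1, -3],
 [-3, 1]]

For real matrices with standard dot products, the defining identity <Ax, y> = <x, A^* y> gives (Ax)^T y = x^T (A^*) y, i.e. x^T A^T y = x^T (A^*) y. Since this holds for all x, y, we must have A^* = A^T. Therefore
A^* =
[[-3, -1],
 [1, -3],
 [-3, 1]].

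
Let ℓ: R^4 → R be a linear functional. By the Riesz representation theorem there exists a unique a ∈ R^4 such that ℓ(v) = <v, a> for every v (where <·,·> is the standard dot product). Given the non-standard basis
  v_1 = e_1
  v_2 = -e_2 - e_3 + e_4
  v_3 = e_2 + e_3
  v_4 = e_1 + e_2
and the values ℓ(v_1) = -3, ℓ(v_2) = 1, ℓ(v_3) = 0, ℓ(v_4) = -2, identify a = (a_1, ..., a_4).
a = (-3, 1, -1, 1)

Write a = (a_1, ..., a_4) in the standard basis. For each basis vector v_i, ℓ(v_i) = <v_i, a> is a linear equation in the a_j's. Collect the n equations into a matrix system V a = ℓ, where row i of V is v_i (expressed in the standard basis). Since V is invertible (lower-triangular with 1s on the diagonal, up to permutation), solve by back-substitution:
  V =
[[1, 0, 0, 0],
 [0, -1, -1, 1],
 [0, 1, 1, 0],
 [1, 1, 0, 0]]
  V a = (-3, 1, 0, -2)
Solving gives a = (-3, 1, -1, 1).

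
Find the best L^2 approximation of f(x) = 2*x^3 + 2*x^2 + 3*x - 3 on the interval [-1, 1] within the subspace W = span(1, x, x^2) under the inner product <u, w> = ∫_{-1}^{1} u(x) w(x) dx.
g(x) = 2*x^2 + 21*x/5 - 3

The best approximation g ∈ W is the orthogonal projection of f onto W. Writing g = a_0 + a_1 x + a_2 x^2, the coefficients solve the normal equations G · a = b where
  G_{ij} = <φ_i, φ_j> and b_i = <f, φ_i>, with φ_0 = 1, φ_1 = x, φ_2 = x^2.
G =
  [2, 0, 2/3]
  [0, 2/3, 0]
  [2/3, 0, 2/5],
b = (-14/3, 14/5, -6/5).
Solving gives a_0 = -3, a_1 = 21/5, a_2 = 2, so
  g(x) = 2*x^2 + 21*x/5 - 3.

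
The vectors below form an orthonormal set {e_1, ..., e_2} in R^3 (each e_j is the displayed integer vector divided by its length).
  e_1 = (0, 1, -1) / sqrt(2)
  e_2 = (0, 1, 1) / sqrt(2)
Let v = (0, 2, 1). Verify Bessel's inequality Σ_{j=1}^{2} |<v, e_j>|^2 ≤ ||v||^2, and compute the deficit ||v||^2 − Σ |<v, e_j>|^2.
Σ |<v, e_j>|^2 = 5; ||v||^2 = 5; deficit = 0

Write each e_j = u_j / sqrt(<u_j, u_j>) where u_j is the displayed integer vector. Then <v, e_j> = <v, u_j> / sqrt(<u_j, u_j>), so |<v, e_j>|^2 = <v, u_j>^2 / <u_j, u_j>.
Coefficients: <v, e_1> = 1/sqrt(2), <v, e_2> = 3/sqrt(2).
Square and sum: Σ |<v, e_j>|^2 = 5.
Compute ||v||^2 = v·v = 5.
Deficit = 5 − 5 = 0 ≥ 0, confirming Bessel's inequality. (The deficit equals ||v − Σ <v,e_j> e_j||^2, the squared distance from v to span{e_j}.)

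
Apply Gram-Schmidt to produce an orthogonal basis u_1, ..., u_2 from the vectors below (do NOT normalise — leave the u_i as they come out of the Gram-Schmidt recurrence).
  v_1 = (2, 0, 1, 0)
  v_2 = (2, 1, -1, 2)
Orthogonal basis:
  u_1 = (2, 0, 1, 0)
  u_2 = (4/5, 1, -8/5, 2)

Apply the Gram-Schmidt recurrence
  u_1 = v_1
  u_i = v_i − Σ_{j<i} ((v_i · u_j) / (u_j · u_j)) · u_j.

Step by step this gives:
  u_1 = (2, 0, 1, 0)
  u_2 = (4/5, 1, -8/5, 2)

Orthogonality check:
  u_2 · u_1 = 0 (should be 0)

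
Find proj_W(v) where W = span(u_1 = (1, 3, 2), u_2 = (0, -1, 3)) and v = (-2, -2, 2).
proj_W(v) = (-64/131, -316/131, 244/131)

Set up U = [u_1 | ... | u_2] ∈ R^(3×2). The projector onto W = col(U) is P = U (U^T U)^(-1) U^T.
Compute U^T U =
  [14, 3]
  [3, 10],
and U^T v = (-4, 8).
Solve U^T U · c = U^T v for the coefficients: c = (-64/131, 124/131). The projection is proj_W(v) = U c.
Check: (v - proj_W(v)) · u_1 = 0  (should be 0).
Check: (v - proj_W(v)) · u_2 = 0  (should be 0).
Result: proj_W(v) = (-64/131, -316/131, 244/131).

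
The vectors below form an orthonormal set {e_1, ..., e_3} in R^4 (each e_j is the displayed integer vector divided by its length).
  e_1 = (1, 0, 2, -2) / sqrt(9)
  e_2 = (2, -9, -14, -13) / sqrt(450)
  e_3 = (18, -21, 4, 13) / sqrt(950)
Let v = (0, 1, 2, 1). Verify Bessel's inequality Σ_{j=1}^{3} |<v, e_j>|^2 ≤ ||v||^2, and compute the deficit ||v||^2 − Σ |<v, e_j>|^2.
Σ |<v, e_j>|^2 = 6; ||v||^2 = 6; deficit = 0

Write each e_j = u_j / sqrt(<u_j, u_j>) where u_j is the displayed integer vector. Then <v, e_j> = <v, u_j> / sqrt(<u_j, u_j>), so |<v, e_j>|^2 = <v, u_j>^2 / <u_j, u_j>.
Coefficients: <v, e_1> = 2/sqrt(9), <v, e_2> = -50/sqrt(450), <v, e_3> = 0/sqrt(950).
Square and sum: Σ |<v, e_j>|^2 = 6.
Compute ||v||^2 = v·v = 6.
Deficit = 6 − 6 = 0 ≥ 0, confirming Bessel's inequality. (The deficit equals ||v − Σ <v,e_j> e_j||^2, the squared distance from v to span{e_j}.)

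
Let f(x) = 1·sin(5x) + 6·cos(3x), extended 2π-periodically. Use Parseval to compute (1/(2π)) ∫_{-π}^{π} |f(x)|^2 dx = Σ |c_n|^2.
Σ |c_n|^2 = 37/2

Expand |f|^2 and use orthogonality of {sin(nx), cos(mx)} on [-π, π]:
  ∫_{-π}^{π} sin(nx)^2 dx = π, ∫ cos(mx)^2 dx = π, and cross terms integrate to 0.
So ∫_{-π}^{π} f(x)^2 dx = 1^2 · π + 6^2 · π = (1 + 36)π.
Divide by 2π: (1 + 36)/2 = 37/2.
By Parseval, this equals Σ |c_n|^2.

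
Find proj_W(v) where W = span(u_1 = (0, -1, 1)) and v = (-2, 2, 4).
proj_W(v) = (0, -1, 1)

Set up U = [u_1 | ... | u_1] ∈ R^(3×1). The projector onto W = col(U) is P = U (U^T U)^(-1) U^T.
Compute U^T U =
  [2],
and U^T v = (2).
Solve U^T U · c = U^T v for the coefficients: c = (1). The projection is proj_W(v) = U c.
Check: (v - proj_W(v)) · u_1 = 0  (should be 0).
Result: proj_W(v) = (0, -1, 1).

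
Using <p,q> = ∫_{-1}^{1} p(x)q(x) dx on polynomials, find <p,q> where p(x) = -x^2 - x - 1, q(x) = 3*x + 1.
<p,q> = -14/3

Expand the product: p(x)·q(x) = -3*x^3 - 4*x^2 - 4*x - 1.
∫_{-1}^{1} of each monomial x^k gives [2/(k+1) if k even, 0 if k odd]. Integrating term-by-term (or equivalently evaluating the antiderivative F(x) = -3*x^4/4 - 4*x^3/3 - 2*x^2 - x at the endpoints):
  F(1) − F(−1) = -61/12 − (-5/12) = -14/3.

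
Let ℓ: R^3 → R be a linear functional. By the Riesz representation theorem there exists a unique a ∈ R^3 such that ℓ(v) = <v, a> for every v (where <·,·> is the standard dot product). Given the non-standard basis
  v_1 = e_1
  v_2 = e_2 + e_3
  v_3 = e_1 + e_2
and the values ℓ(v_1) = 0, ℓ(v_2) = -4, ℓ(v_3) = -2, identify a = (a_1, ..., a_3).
a = (0, -2, -2)

Write a = (a_1, ..., a_3) in the standard basis. For each basis vector v_i, ℓ(v_i) = <v_i, a> is a linear equation in the a_j's. Collect the n equations into a matrix system V a = ℓ, where row i of V is v_i (expressed in the standard basis). Since V is invertible (lower-triangular with 1s on the diagonal, up to permutation), solve by back-substitution:
  V =
[[1, 0, 0],
 [0, 1, 1],
 [1, 1, 0]]
  V a = (0, -4, -2)
Solving gives a = (0, -2, -2).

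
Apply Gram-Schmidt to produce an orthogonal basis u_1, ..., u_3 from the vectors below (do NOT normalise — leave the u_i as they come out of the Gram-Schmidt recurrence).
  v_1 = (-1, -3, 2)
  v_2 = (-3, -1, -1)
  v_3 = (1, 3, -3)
Orthogonal basis:
  u_1 = (-1, -3, 2)
  u_2 = (-19/7, -1/7, -11/7)
  u_3 = (20/69, -28/69, -32/69)

Apply the Gram-Schmidt recurrence
  u_1 = v_1
  u_i = v_i − Σ_{j<i} ((v_i · u_j) / (u_j · u_j)) · u_j.

Step by step this gives:
  u_1 = (-1, -3, 2)
  u_2 = (-19/7, -1/7, -11/7)
  u_3 = (20/69, -28/69, -32/69)

Orthogonality check:
  u_2 · u_1 = 0 (should be 0)
  u_3 · u_1 = 0 (should be 0)
  u_3 · u_2 = 0 (should be 0)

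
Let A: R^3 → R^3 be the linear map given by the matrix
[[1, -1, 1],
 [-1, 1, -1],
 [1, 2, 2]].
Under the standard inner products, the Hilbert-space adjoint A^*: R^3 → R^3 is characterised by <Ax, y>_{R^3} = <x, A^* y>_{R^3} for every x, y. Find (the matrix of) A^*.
A^* = A^T =
[[1, -1, 1],
 [-1, 1, 2],
 [1, -1, 2]]

For real matrices with standard dot products, the defining identity <Ax, y> = <x, A^* y> gives (Ax)^T y = x^T (A^*) y, i.e. x^T A^T y = x^T (A^*) y. Since this holds for all x, y, we must have A^* = A^T. Therefore
A^* =
[[1, -1, 1],
 [-1, 1, 2],
 [1, -1, 2]].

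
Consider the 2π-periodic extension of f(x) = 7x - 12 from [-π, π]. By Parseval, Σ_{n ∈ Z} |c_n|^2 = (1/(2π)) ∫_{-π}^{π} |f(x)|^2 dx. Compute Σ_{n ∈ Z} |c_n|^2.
Σ |c_n|^2 = 49π^2/3 + 144

Expand and integrate term by term over [-π, π]:
  ∫ (7x)^2 dx = 49·(2π^3/3); ∫ 2·7·(-12)·x dx = 0 (odd integrand); ∫ (-12)^2 dx = 144·2π.
So (1/(2π)) ∫_{-π}^{π} (7x - 12)^2 dx = 49π^2/3 + 144 = 49π^2/3 + 144.
Parseval ⇒ Σ |c_n|^2 = 49π^2/3 + 144.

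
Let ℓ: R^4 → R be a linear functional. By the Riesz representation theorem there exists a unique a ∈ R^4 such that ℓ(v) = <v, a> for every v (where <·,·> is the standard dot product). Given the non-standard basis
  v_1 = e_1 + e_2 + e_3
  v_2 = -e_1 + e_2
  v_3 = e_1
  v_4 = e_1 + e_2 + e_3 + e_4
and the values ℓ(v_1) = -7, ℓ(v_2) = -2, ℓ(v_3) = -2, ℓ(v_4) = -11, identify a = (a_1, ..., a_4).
a = (-2, -4, -1, -4)

Write a = (a_1, ..., a_4) in the standard basis. For each basis vector v_i, ℓ(v_i) = <v_i, a> is a linear equation in the a_j's. Collect the n equations into a matrix system V a = ℓ, where row i of V is v_i (expressed in the standard basis). Since V is invertible (lower-triangular with 1s on the diagonal, up to permutation), solve by back-substitution:
  V =
[[1, 1, 1, 0],
 [-1, 1, 0, 0],
 [1, 0, 0, 0],
 [1, 1, 1, 1]]
  V a = (-7, -2, -2, -11)
Solving gives a = (-2, -4, -1, -4).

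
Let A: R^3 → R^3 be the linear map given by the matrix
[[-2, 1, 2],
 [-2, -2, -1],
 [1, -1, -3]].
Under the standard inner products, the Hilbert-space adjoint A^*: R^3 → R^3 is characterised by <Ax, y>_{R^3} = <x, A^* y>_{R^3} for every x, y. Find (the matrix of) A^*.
A^* = A^T =
[[-2, -2, 1],
 [1, -2, -1],
 [2, -1, -3]]

For real matrices with standard dot products, the defining identity <Ax, y> = <x, A^* y> gives (Ax)^T y = x^T (A^*) y, i.e. x^T A^T y = x^T (A^*) y. Since this holds for all x, y, we must have A^* = A^T. Therefore
A^* =
[[-2, -2, 1],
 [1, -2, -1],
 [2, -1, -3]].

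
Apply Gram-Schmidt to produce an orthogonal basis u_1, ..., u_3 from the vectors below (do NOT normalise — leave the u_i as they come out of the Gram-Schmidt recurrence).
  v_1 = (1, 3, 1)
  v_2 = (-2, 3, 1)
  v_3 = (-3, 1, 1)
Orthogonal basis:
  u_1 = (1, 3, 1)
  u_2 = (-30/11, 9/11, 3/11)
  u_3 = (0, -1/5, 3/5)

Apply the Gram-Schmidt recurrence
  u_1 = v_1
  u_i = v_i − Σ_{j<i} ((v_i · u_j) / (u_j · u_j)) · u_j.

Step by step this gives:
  u_1 = (1, 3, 1)
  u_2 = (-30/11, 9/11, 3/11)
  u_3 = (0, -1/5, 3/5)

Orthogonality check:
  u_2 · u_1 = 0 (should be 0)
  u_3 · u_1 = 0 (should be 0)
  u_3 · u_2 = 0 (should be 0)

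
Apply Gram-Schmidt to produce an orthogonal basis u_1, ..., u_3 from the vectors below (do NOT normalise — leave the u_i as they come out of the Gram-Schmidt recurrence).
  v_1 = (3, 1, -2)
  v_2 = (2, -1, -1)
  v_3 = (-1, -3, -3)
Orthogonal basis:
  u_1 = (3, 1, -2)
  u_2 = (1/2, -3/2, 0)
  u_3 = (-9/5, -3/5, -3)

Apply the Gram-Schmidt recurrence
  u_1 = v_1
  u_i = v_i − Σ_{j<i} ((v_i · u_j) / (u_j · u_j)) · u_j.

Step by step this gives:
  u_1 = (3, 1, -2)
  u_2 = (1/2, -3/2, 0)
  u_3 = (-9/5, -3/5, -3)

Orthogonality check:
  u_2 · u_1 = 0 (should be 0)
  u_3 · u_1 = 0 (should be 0)
  u_3 · u_2 = 0 (should be 0)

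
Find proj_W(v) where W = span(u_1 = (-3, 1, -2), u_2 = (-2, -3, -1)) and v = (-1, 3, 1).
proj_W(v) = (-8/57, 164/57, -20/57)

Set up U = [u_1 | ... | u_2] ∈ R^(3×2). The projector onto W = col(U) is P = U (U^T U)^(-1) U^T.
Compute U^T U =
  [14, 5]
  [5, 14],
and U^T v = (4, -8).
Solve U^T U · c = U^T v for the coefficients: c = (32/57, -44/57). The projection is proj_W(v) = U c.
Check: (v - proj_W(v)) · u_1 = 0  (should be 0).
Check: (v - proj_W(v)) · u_2 = 0  (should be 0).
Result: proj_W(v) = (-8/57, 164/57, -20/57).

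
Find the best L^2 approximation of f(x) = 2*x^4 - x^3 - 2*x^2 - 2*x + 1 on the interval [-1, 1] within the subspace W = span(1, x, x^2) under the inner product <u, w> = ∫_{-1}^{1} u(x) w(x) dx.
g(x) = -2*x^2/7 - 13*x/5 + 29/35

The best approximation g ∈ W is the orthogonal projection of f onto W. Writing g = a_0 + a_1 x + a_2 x^2, the coefficients solve the normal equations G · a = b where
  G_{ij} = <φ_i, φ_j> and b_i = <f, φ_i>, with φ_0 = 1, φ_1 = x, φ_2 = x^2.
G =
  [2, 0, 2/3]
  [0, 2/3, 0]
  [2/3, 0, 2/5],
b = (22/15, -26/15, 46/105).
Solving gives a_0 = 29/35, a_1 = -13/5, a_2 = -2/7, so
  g(x) = -2*x^2/7 - 13*x/5 + 29/35.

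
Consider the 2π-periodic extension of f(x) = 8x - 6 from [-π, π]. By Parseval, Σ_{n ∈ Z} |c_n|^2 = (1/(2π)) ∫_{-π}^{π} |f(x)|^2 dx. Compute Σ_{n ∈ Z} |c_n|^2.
Σ |c_n|^2 = 64π^2/3 + 36

Expand and integrate term by term over [-π, π]:
  ∫ (8x)^2 dx = 64·(2π^3/3); ∫ 2·8·(-6)·x dx = 0 (odd integrand); ∫ (-6)^2 dx = 36·2π.
So (1/(2π)) ∫_{-π}^{π} (8x - 6)^2 dx = 64π^2/3 + 36 = 64π^2/3 + 36.
Parseval ⇒ Σ |c_n|^2 = 64π^2/3 + 36.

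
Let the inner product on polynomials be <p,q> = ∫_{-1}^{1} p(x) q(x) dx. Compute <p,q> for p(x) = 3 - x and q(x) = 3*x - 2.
<p,q> = -14

Expand the product: p(x)·q(x) = -3*x^2 + 11*x - 6.
∫_{-1}^{1} of each monomial x^k gives [2/(k+1) if k even, 0 if k odd]. Integrating term-by-term (or equivalently evaluating the antiderivative F(x) = -x^3 + 11*x^2/2 - 6*x at the endpoints):
  F(1) − F(−1) = -3/2 − (25/2) = -14.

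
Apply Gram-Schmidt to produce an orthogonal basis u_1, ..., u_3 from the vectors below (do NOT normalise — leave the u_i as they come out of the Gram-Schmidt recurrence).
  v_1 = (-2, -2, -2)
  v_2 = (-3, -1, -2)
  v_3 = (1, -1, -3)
Orthogonal basis:
  u_1 = (-2, -2, -2)
  u_2 = (-1, 1, 0)
  u_3 = (1, 1, -2)

Apply the Gram-Schmidt recurrence
  u_1 = v_1
  u_i = v_i − Σ_{j<i} ((v_i · u_j) / (u_j · u_j)) · u_j.

Step by step this gives:
  u_1 = (-2, -2, -2)
  u_2 = (-1, 1, 0)
  u_3 = (1, 1, -2)

Orthogonality check:
  u_2 · u_1 = 0 (should be 0)
  u_3 · u_1 = 0 (should be 0)
  u_3 · u_2 = 0 (should be 0)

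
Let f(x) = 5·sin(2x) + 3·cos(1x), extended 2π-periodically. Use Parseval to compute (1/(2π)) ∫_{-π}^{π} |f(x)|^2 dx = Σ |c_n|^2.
Σ |c_n|^2 = 17

Expand |f|^2 and use orthogonality of {sin(nx), cos(mx)} on [-π, π]:
  ∫_{-π}^{π} sin(nx)^2 dx = π, ∫ cos(mx)^2 dx = π, and cross terms integrate to 0.
So ∫_{-π}^{π} f(x)^2 dx = 5^2 · π + 3^2 · π = (25 + 9)π.
Divide by 2π: (25 + 9)/2 = 17.
By Parseval, this equals Σ |c_n|^2.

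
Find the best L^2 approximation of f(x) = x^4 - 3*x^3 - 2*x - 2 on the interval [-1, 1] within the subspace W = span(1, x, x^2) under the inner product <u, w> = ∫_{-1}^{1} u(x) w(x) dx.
g(x) = 6*x^2/7 - 19*x/5 - 73/35

The best approximation g ∈ W is the orthogonal projection of f onto W. Writing g = a_0 + a_1 x + a_2 x^2, the coefficients solve the normal equations G · a = b where
  G_{ij} = <φ_i, φ_j> and b_i = <f, φ_i>, with φ_0 = 1, φ_1 = x, φ_2 = x^2.
G =
  [2, 0, 2/3]
  [0, 2/3, 0]
  [2/3, 0, 2/5],
b = (-18/5, -38/15, -22/21).
Solving gives a_0 = -73/35, a_1 = -19/5, a_2 = 6/7, so
  g(x) = 6*x^2/7 - 19*x/5 - 73/35.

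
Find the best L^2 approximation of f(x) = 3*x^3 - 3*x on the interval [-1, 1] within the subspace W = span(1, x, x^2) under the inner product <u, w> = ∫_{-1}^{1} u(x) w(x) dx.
g(x) = -6*x/5

The best approximation g ∈ W is the orthogonal projection of f onto W. Writing g = a_0 + a_1 x + a_2 x^2, the coefficients solve the normal equations G · a = b where
  G_{ij} = <φ_i, φ_j> and b_i = <f, φ_i>, with φ_0 = 1, φ_1 = x, φ_2 = x^2.
G =
  [2, 0, 2/3]
  [0, 2/3, 0]
  [2/3, 0, 2/5],
b = (0, -4/5, 0).
Solving gives a_0 = 0, a_1 = -6/5, a_2 = 0, so
  g(x) = -6*x/5.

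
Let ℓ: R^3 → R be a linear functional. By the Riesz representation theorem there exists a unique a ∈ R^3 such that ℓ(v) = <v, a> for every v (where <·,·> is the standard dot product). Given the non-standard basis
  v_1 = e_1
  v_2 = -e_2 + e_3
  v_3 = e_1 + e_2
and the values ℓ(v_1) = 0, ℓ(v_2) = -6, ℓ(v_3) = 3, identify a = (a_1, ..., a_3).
a = (0, 3, -3)

Write a = (a_1, ..., a_3) in the standard basis. For each basis vector v_i, ℓ(v_i) = <v_i, a> is a linear equation in the a_j's. Collect the n equations into a matrix system V a = ℓ, where row i of V is v_i (expressed in the standard basis). Since V is invertible (lower-triangular with 1s on the diagonal, up to permutation), solve by back-substitution:
  V =
[[1, 0, 0],
 [0, -1, 1],
 [1, 1, 0]]
  V a = (0, -6, 3)
Solving gives a = (0, 3, -3).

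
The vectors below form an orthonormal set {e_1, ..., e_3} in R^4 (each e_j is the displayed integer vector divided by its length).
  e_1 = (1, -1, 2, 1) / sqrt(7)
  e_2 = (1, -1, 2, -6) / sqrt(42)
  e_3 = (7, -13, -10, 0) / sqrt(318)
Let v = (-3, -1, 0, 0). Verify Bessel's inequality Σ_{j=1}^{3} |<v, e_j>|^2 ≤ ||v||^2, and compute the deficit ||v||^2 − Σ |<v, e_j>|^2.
Σ |<v, e_j>|^2 = 46/53; ||v||^2 = 10; deficit = 484/53

Write each e_j = u_j / sqrt(<u_j, u_j>) where u_j is the displayed integer vector. Then <v, e_j> = <v, u_j> / sqrt(<u_j, u_j>), so |<v, e_j>|^2 = <v, u_j>^2 / <u_j, u_j>.
Coefficients: <v, e_1> = -2/sqrt(7), <v, e_2> = -2/sqrt(42), <v, e_3> = -8/sqrt(318).
Square and sum: Σ |<v, e_j>|^2 = 46/53.
Compute ||v||^2 = v·v = 10.
Deficit = 10 − 46/53 = 484/53 ≥ 0, confirming Bessel's inequality. (The deficit equals ||v − Σ <v,e_j> e_j||^2, the squared distance from v to span{e_j}.)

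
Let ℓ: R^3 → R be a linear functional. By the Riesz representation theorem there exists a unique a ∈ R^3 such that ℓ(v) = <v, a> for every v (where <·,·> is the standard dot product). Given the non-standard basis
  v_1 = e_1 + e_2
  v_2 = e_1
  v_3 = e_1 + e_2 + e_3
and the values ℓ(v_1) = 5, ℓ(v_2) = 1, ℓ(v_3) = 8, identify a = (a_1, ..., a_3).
a = (1, 4, 3)

Write a = (a_1, ..., a_3) in the standard basis. For each basis vector v_i, ℓ(v_i) = <v_i, a> is a linear equation in the a_j's. Collect the n equations into a matrix system V a = ℓ, where row i of V is v_i (expressed in the standard basis). Since V is invertible (lower-triangular with 1s on the diagonal, up to permutation), solve by back-substitution:
  V =
[[1, 1, 0],
 [1, 0, 0],
 [1, 1, 1]]
  V a = (5, 1, 8)
Solving gives a = (1, 4, 3).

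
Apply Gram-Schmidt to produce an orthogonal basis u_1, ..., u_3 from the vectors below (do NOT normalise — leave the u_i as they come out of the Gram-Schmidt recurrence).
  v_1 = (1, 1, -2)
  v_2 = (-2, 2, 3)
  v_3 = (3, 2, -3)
Orthogonal basis:
  u_1 = (1, 1, -2)
  u_2 = (-1, 3, 1)
  u_3 = (7/6, 1/6, 2/3)

Apply the Gram-Schmidt recurrence
  u_1 = v_1
  u_i = v_i − Σ_{j<i} ((v_i · u_j) / (u_j · u_j)) · u_j.

Step by step this gives:
  u_1 = (1, 1, -2)
  u_2 = (-1, 3, 1)
  u_3 = (7/6, 1/6, 2/3)

Orthogonality check:
  u_2 · u_1 = 0 (should be 0)
  u_3 · u_1 = 0 (should be 0)
  u_3 · u_2 = 0 (should be 0)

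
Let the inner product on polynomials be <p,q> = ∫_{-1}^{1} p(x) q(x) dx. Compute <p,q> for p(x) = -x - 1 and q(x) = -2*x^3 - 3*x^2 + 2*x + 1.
<p,q> = -8/15

Expand the product: p(x)·q(x) = 2*x^4 + 5*x^3 + x^2 - 3*x - 1.
∫_{-1}^{1} of each monomial x^k gives [2/(k+1) if k even, 0 if k odd]. Integrating term-by-term (or equivalently evaluating the antiderivative F(x) = 2*x^5/5 + 5*x^4/4 + x^3/3 - 3*x^2/2 - x at the endpoints):
  F(1) − F(−1) = -31/60 − (1/60) = -8/15.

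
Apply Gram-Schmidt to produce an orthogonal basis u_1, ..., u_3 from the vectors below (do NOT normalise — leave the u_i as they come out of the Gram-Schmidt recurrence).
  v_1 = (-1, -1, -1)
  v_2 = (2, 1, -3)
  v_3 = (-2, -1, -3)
Orthogonal basis:
  u_1 = (-1, -1, -1)
  u_2 = (2, 1, -3)
  u_3 = (-4/7, 5/7, -1/7)

Apply the Gram-Schmidt recurrence
  u_1 = v_1
  u_i = v_i − Σ_{j<i} ((v_i · u_j) / (u_j · u_j)) · u_j.

Step by step this gives:
  u_1 = (-1, -1, -1)
  u_2 = (2, 1, -3)
  u_3 = (-4/7, 5/7, -1/7)

Orthogonality check:
  u_2 · u_1 = 0 (should be 0)
  u_3 · u_1 = 0 (should be 0)
  u_3 · u_2 = 0 (should be 0)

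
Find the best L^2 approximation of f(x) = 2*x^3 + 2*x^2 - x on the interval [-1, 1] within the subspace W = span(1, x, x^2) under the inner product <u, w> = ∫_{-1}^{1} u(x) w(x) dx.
g(x) = 2*x^2 + x/5

The best approximation g ∈ W is the orthogonal projection of f onto W. Writing g = a_0 + a_1 x + a_2 x^2, the coefficients solve the normal equations G · a = b where
  G_{ij} = <φ_i, φ_j> and b_i = <f, φ_i>, with φ_0 = 1, φ_1 = x, φ_2 = x^2.
G =
  [2, 0, 2/3]
  [0, 2/3, 0]
  [2/3, 0, 2/5],
b = (4/3, 2/15, 4/5).
Solving gives a_0 = 0, a_1 = 1/5, a_2 = 2, so
  g(x) = 2*x^2 + x/5.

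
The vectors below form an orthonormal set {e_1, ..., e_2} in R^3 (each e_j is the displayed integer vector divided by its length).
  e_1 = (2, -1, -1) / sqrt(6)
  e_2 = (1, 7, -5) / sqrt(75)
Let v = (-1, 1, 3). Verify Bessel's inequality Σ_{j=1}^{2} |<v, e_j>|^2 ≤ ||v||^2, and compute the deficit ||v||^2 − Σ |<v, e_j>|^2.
Σ |<v, e_j>|^2 = 177/25; ||v||^2 = 11; deficit = 98/25

Write each e_j = u_j / sqrt(<u_j, u_j>) where u_j is the displayed integer vector. Then <v, e_j> = <v, u_j> / sqrt(<u_j, u_j>), so |<v, e_j>|^2 = <v, u_j>^2 / <u_j, u_j>.
Coefficients: <v, e_1> = -6/sqrt(6), <v, e_2> = -9/sqrt(75).
Square and sum: Σ |<v, e_j>|^2 = 177/25.
Compute ||v||^2 = v·v = 11.
Deficit = 11 − 177/25 = 98/25 ≥ 0, confirming Bessel's inequality. (The deficit equals ||v − Σ <v,e_j> e_j||^2, the squared distance from v to span{e_j}.)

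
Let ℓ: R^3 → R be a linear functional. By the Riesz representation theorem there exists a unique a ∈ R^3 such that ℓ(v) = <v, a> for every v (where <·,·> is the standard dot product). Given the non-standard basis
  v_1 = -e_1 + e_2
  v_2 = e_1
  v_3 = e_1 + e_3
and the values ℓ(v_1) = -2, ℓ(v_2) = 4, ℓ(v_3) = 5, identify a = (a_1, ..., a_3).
a = (4, 2, 1)

Write a = (a_1, ..., a_3) in the standard basis. For each basis vector v_i, ℓ(v_i) = <v_i, a> is a linear equation in the a_j's. Collect the n equations into a matrix system V a = ℓ, where row i of V is v_i (expressed in the standard basis). Since V is invertible (lower-triangular with 1s on the diagonal, up to permutation), solve by back-substitution:
  V =
[[-1, 1, 0],
 [1, 0, 0],
 [1, 0, 1]]
  V a = (-2, 4, 5)
Solving gives a = (4, 2, 1).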